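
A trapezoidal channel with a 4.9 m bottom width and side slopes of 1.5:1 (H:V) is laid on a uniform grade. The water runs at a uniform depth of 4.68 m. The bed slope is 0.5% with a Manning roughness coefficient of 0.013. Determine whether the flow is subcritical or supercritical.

supercritical

With bottom width b = 4.9 m and side slope z = 1.5: A = (b + zy)y = (4.9 + 1.5×4.68)×4.68 = 55.79 m²; P = b + 2y√(1+z²) = 4.9 + 2×4.68×1.803 = 21.77 m.
Hydraulic radius R = A/P = 55.79/21.77 = 2.562 m.
V = (1/n) R^(2/3) √S = (1/0.013) × 2.562^(2/3) × √0.005 = 10.18 m/s. Hydraulic depth D_h = A/T = 55.79/18.94 = 2.945 m.
Froude number Fr = V/√(g·D_h) = 10.18/√(9.81×2.945) = 1.89, which is greater than 1, so the flow is supercritical.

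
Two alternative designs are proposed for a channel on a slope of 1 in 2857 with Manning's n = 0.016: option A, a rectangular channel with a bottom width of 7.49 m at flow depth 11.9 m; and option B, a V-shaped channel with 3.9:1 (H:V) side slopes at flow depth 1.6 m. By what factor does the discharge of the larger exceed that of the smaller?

Channel A: Flow area A = b·y = 7.49 × 11.9 = 89.13 m². Wetted perimeter P = b + 2y = 7.49 + 2×11.9 = 31.29 m. Hydraulic radius R = A/P = 89.13/31.29 = 2.849 m. Q_A = (1/0.016)·89.13·2.849^(2/3)·√0.00035 = 209.4 m³/s.
Channel B: For a triangular section with side slope z = 3.9: A = zy² = 3.9×1.6² = 9.984 m²; P = 2y√(1+z²) = 2×1.6×4.026 = 12.88 m. Hydraulic radius R = A/P = 9.984/12.88 = 0.7749 m. Q_B = (1/0.016)·9.984·0.7749^(2/3)·√0.00035 = 9.849 m³/s.
The larger discharge is 209.4 m³/s and the smaller is 9.849 m³/s; the ratio is 21.3.

21.3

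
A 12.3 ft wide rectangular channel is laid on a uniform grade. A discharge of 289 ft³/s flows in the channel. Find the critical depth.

y_c = 2.58 ft

For a rectangular channel, critical depth y_c = (q²/g)^(1/3) where q = Q/b = 289/12.3 = 23.5 ft²/s.
So y_c = (23.5²/32.2)^(1/3) = 2.58 ft.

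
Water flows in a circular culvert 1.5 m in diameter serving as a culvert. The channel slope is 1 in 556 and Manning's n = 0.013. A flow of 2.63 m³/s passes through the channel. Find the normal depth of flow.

y_n = 1.09 m

Manning's equation rearranged: A R^(2/3) = nQ / (1·√S) = 0.013 × 2.63 / (√0.001799) = 0.8062.
At y = 0.945 m: A R^(2/3) = 0.6643 — low.
At y = 1.09 m: A R^(2/3) = 0.8068 — matches.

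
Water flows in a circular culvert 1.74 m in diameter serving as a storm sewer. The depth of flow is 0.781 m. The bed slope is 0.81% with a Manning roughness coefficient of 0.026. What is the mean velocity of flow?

For a circular section of diameter D = 1.74 m at depth y = 0.781 m, the central angle is θ = 2 arccos(1 − 2y/D) = 2.937 rad. Then A = (D²/8)(θ − sin θ) = 1.034 m² and P = Dθ/2 = 2.555 m.
Hydraulic radius R = A/P = 1.034/2.555 = 0.4049 m.
From Manning's equation, V = (1/n) R^(2/3) S^(1/2) = (1/0.026) × 0.4049^(2/3) × 0.0081^(1/2) = 1.89 m/s.

V = 1.89 m/s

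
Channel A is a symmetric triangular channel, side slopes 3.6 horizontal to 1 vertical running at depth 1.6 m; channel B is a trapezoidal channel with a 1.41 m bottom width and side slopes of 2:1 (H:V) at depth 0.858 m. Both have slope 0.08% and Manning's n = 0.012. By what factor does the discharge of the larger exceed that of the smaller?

4.52

Channel A: For a triangular section with side slope z = 3.6: A = zy² = 3.6×1.6² = 9.216 m²; P = 2y√(1+z²) = 2×1.6×3.736 = 11.96 m. Hydraulic radius R = A/P = 9.216/11.96 = 0.7708 m. Q_A = (1/0.012)·9.216·0.7708^(2/3)·√0.0008 = 18.26 m³/s.
Channel B: With bottom width b = 1.41 m and side slope z = 2: A = (b + zy)y = (1.41 + 2×0.858)×0.858 = 2.682 m²; P = b + 2y√(1+z²) = 1.41 + 2×0.858×2.236 = 5.247 m. Hydraulic radius R = A/P = 2.682/5.247 = 0.5112 m. Q_B = (1/0.012)·2.682·0.5112^(2/3)·√0.0008 = 4.042 m³/s.
The larger discharge is 18.26 m³/s and the smaller is 4.042 m³/s; the ratio is 4.52.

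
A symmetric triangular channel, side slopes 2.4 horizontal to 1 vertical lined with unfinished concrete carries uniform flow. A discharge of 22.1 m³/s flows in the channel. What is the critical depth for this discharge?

At critical depth, Q² T / (g A³) = 1, i.e. A³/T = Q²/g = 22.1²/9.81 = 49.79.
Trying y = 1.32 m: A³/T = 11.54 — low.
Trying y = 2 m: A³/T = 92.16 — high.
Trying y = 1.77 m: A³/T = 50.03 — ≈ 49.79.

y_c = 1.77 m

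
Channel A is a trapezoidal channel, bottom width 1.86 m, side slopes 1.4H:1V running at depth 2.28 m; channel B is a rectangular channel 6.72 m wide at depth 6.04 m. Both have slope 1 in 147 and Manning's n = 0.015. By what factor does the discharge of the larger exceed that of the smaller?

Channel A: With bottom width b = 1.86 m and side slope z = 1.4: A = (b + zy)y = (1.86 + 1.4×2.28)×2.28 = 11.52 m²; P = b + 2y√(1+z²) = 1.86 + 2×2.28×1.72 = 9.705 m. Hydraulic radius R = A/P = 11.52/9.705 = 1.187 m. Q_A = (1/0.015)·11.52·1.187^(2/3)·√0.006803 = 71 m³/s.
Channel B: Flow area A = b·y = 6.72 × 6.04 = 40.59 m². Wetted perimeter P = b + 2y = 6.72 + 2×6.04 = 18.8 m. Hydraulic radius R = A/P = 40.59/18.8 = 2.159 m. Q_B = (1/0.015)·40.59·2.159^(2/3)·√0.006803 = 372.8 m³/s.
The larger discharge is 372.8 m³/s and the smaller is 71 m³/s; the ratio is 5.25.

5.25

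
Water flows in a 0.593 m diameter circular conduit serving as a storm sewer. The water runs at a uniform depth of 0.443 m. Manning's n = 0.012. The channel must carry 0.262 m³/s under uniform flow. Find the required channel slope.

S = 0.002

For a circular section of diameter D = 0.593 m at depth y = 0.443 m, the central angle is θ = 2 arccos(1 − 2y/D) = 4.175 rad. Then A = (D²/8)(θ − sin θ) = 0.2213 m² and P = Dθ/2 = 1.238 m.
Hydraulic radius R = A/P = 0.2213/1.238 = 0.1788 m.
From Manning's equation, S = [nQ / (1 A R^(2/3))]² = [0.012 × 0.262 / (1 × 0.2213 × 0.1788^(2/3))]² = 0.002.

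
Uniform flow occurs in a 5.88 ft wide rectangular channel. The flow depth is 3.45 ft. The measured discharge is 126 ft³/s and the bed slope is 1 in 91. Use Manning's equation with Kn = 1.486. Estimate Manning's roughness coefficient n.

Flow area A = b·y = 5.88 × 3.45 = 20.29 ft². Wetted perimeter P = b + 2y = 5.88 + 2×3.45 = 12.78 ft.
Hydraulic radius R = A/P = 20.29/12.78 = 1.587 ft.
Rearranging Manning's equation: n = (1.486/Q) A R^(2/3) S^(1/2) = (1.486/126) × 20.29 × 1.587^(2/3) × √0.01099 = 0.0341.

n = 0.0341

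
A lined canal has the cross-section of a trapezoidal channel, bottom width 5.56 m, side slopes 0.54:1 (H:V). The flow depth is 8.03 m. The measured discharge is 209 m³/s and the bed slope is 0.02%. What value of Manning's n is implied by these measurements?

n = 0.012

With bottom width b = 5.56 m and side slope z = 0.54: A = (b + zy)y = (5.56 + 0.54×8.03)×8.03 = 79.47 m²; P = b + 2y√(1+z²) = 5.56 + 2×8.03×1.136 = 23.81 m.
Hydraulic radius R = A/P = 79.47/23.81 = 3.337 m.
Rearranging Manning's equation: n = (1/Q) A R^(2/3) S^(1/2) = (1/209) × 79.47 × 3.337^(2/3) × √0.0002 = 0.012.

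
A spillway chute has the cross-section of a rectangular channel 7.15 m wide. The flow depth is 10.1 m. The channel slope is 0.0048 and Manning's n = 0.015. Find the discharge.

Flow area A = b·y = 7.15 × 10.1 = 72.22 m². Wetted perimeter P = b + 2y = 7.15 + 2×10.1 = 27.35 m.
Hydraulic radius R = A/P = 72.22/27.35 = 2.64 m.
Manning's equation: Q = (1/n) A R^(2/3) S^(1/2) = (1/0.015) × 72.22 × 2.64^(2/3) × 0.0048^(1/2) = 637 m³/s.

Q = 637 m³/s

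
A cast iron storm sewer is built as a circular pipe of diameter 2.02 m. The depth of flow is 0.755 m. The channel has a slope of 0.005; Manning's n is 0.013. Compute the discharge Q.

For a circular section of diameter D = 2.02 m at depth y = 0.755 m, the central angle is θ = 2 arccos(1 − 2y/D) = 2.631 rad. Then A = (D²/8)(θ − sin θ) = 1.093 m² and P = Dθ/2 = 2.657 m.
Hydraulic radius R = A/P = 1.093/2.657 = 0.4112 m.
Manning's equation: Q = (1/n) A R^(2/3) S^(1/2) = (1/0.013) × 1.093 × 0.4112^(2/3) × 0.005^(1/2) = 3.29 m³/s.

Q = 3.29 m³/s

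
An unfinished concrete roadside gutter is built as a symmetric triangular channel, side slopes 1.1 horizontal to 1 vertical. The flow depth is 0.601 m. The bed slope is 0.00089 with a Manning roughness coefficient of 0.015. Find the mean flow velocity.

V = 0.73 m/s

For a triangular section with side slope z = 1.1: A = zy² = 1.1×0.601² = 0.3973 m²; P = 2y√(1+z²) = 2×0.601×1.487 = 1.787 m.
Hydraulic radius R = A/P = 0.3973/1.787 = 0.2224 m.
From Manning's equation, V = (1/n) R^(2/3) S^(1/2) = (1/0.015) × 0.2224^(2/3) × 0.00089^(1/2) = 0.73 m/s.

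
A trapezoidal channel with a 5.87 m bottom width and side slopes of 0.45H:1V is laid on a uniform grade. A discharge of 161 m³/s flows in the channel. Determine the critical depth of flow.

At critical depth, Q² T / (g A³) = 1, i.e. A³/T = Q²/g = 161²/9.81 = 2642.
Try y = 2.89 m: A³/T = 1051 — low.
Try y = 4.79 m: A³/T = 5580 — high.
Try y = 3.83 m: A³/T = 2640 — close enough.

y_c = 3.83 m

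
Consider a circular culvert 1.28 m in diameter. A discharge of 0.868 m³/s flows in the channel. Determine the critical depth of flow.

y_c = 0.493 m

At critical depth, Q² T / (g A³) = 1, i.e. A³/T = Q²/g = 0.868²/9.81 = 0.0768.
Trying y = 0.598 m: A³/T = 0.1605 — high.
Trying y = 0.41 m: A³/T = 0.0376 — low.
Trying y = 0.493 m: A³/T = 0.07657 — ≈ 0.0768.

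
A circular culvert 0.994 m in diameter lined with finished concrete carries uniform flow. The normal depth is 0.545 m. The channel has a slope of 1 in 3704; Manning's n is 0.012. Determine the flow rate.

For a circular section of diameter D = 0.994 m at depth y = 0.545 m, the central angle is θ = 2 arccos(1 − 2y/D) = 3.335 rad. Then A = (D²/8)(θ − sin θ) = 0.4356 m² and P = Dθ/2 = 1.658 m.
Hydraulic radius R = A/P = 0.4356/1.658 = 0.2628 m.
Manning's equation: Q = (1/n) A R^(2/3) S^(1/2) = (1/0.012) × 0.4356 × 0.2628^(2/3) × 0.00027^(1/2) = 0.245 m³/s.

Q = 0.245 m³/s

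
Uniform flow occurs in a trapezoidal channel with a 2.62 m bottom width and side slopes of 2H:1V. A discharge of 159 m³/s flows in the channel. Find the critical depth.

At critical depth, Q² T / (g A³) = 1, i.e. A³/T = Q²/g = 159²/9.81 = 2577.
Try y = 4.39 m: A³/T = 6211 — over.
Try y = 2.64 m: A³/T = 688.3 — short.
Try y = 3.59 m: A³/T = 2565 — matches.

y_c = 3.59 m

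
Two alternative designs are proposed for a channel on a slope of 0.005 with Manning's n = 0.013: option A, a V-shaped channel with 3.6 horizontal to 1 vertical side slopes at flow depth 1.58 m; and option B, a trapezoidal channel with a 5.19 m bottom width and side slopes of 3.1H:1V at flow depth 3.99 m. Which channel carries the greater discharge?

Channel A: For a triangular section with side slope z = 3.6: A = zy² = 3.6×1.58² = 8.987 m²; P = 2y√(1+z²) = 2×1.58×3.736 = 11.81 m. Hydraulic radius R = A/P = 8.987/11.81 = 0.7612 m. Q_A = (1/0.013)·8.987·0.7612^(2/3)·√0.005 = 40.75 m³/s.
Channel B: With bottom width b = 5.19 m and side slope z = 3.1: A = (b + zy)y = (5.19 + 3.1×3.99)×3.99 = 70.06 m²; P = b + 2y√(1+z²) = 5.19 + 2×3.99×3.257 = 31.18 m. Hydraulic radius R = A/P = 70.06/31.18 = 2.247 m. Q_B = (1/0.013)·70.06·2.247^(2/3)·√0.005 = 653.7 m³/s.
Q_A = 40.75 m³/s vs Q_B = 653.7 m³/s, so channel B carries more.

channel B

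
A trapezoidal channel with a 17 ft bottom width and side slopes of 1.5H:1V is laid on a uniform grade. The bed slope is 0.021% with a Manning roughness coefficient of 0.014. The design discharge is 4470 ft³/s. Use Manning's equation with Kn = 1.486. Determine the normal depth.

y_n = 16.3 ft

Manning's equation rearranged: A R^(2/3) = nQ / (1.486·√S) = 0.014 × 4470 / (1.486 × √0.00021) = 2906.
At y = 13.8 ft: A R^(2/3) = 2045 — too small.
At y = 16.3 ft: A R^(2/3) = 2905 — close enough.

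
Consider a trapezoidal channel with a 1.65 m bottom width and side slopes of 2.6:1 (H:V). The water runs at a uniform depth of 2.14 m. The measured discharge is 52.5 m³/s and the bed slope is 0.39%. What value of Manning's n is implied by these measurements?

With bottom width b = 1.65 m and side slope z = 2.6: A = (b + zy)y = (1.65 + 2.6×2.14)×2.14 = 15.44 m²; P = b + 2y√(1+z²) = 1.65 + 2×2.14×2.786 = 13.57 m.
Hydraulic radius R = A/P = 15.44/13.57 = 1.137 m.
Rearranging Manning's equation: n = (1/Q) A R^(2/3) S^(1/2) = (1/52.5) × 15.44 × 1.137^(2/3) × √0.0039 = 0.02.

n = 0.02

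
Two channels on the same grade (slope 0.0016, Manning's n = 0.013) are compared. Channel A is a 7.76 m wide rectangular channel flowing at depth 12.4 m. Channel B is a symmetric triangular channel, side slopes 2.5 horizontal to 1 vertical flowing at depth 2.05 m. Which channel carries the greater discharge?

channel A

Channel A: Flow area A = b·y = 7.76 × 12.4 = 96.22 m². Wetted perimeter P = b + 2y = 7.76 + 2×12.4 = 32.56 m. Hydraulic radius R = A/P = 96.22/32.56 = 2.955 m. Q_A = (1/0.013)·96.22·2.955^(2/3)·√0.0016 = 609.7 m³/s.
Channel B: For a triangular section with side slope z = 2.5: A = zy² = 2.5×2.05² = 10.51 m²; P = 2y√(1+z²) = 2×2.05×2.693 = 11.04 m. Hydraulic radius R = A/P = 10.51/11.04 = 0.9517 m. Q_B = (1/0.013)·10.51·0.9517^(2/3)·√0.0016 = 31.28 m³/s.
Q_A = 609.7 m³/s vs Q_B = 31.28 m³/s, so channel A carries more.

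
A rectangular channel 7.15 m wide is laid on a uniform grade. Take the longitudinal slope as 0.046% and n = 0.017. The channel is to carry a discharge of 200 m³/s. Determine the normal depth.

Manning's equation rearranged: A R^(2/3) = nQ / (1·√S) = 0.017 × 200 / (√0.00046) = 158.5.
At y = 13.8 m: A R^(2/3) = 197.9 — high.
At y = 9.27 m: A R^(2/3) = 124.7 — low.
At y = 11.4 m: A R^(2/3) = 158.9 — ≈ 158.5.

y_n = 11.4 m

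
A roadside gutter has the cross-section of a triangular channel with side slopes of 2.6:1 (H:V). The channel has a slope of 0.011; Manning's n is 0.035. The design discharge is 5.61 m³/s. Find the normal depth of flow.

Manning's equation rearranged: A R^(2/3) = nQ / (1·√S) = 0.035 × 5.61 / (√0.011) = 1.872.
At y = 0.899 m: A R^(2/3) = 1.178 — low.
At y = 1.36 m: A R^(2/3) = 3.552 — high.
At y = 1.07 m: A R^(2/3) = 1.874 — matches.

y_n = 1.07 m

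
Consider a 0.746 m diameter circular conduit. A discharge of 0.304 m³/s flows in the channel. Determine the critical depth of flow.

At critical depth, Q² T / (g A³) = 1, i.e. A³/T = Q²/g = 0.304²/9.81 = 0.009421.
Try y = 0.416 m: A³/T = 0.02123 — over.
Try y = 0.253 m: A³/T = 0.003153 — short.
Try y = 0.336 m: A³/T = 0.009385 — matches.

y_c = 0.336 m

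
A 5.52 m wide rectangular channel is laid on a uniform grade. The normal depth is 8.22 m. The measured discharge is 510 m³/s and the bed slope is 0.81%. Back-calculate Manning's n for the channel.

Flow area A = b·y = 5.52 × 8.22 = 45.37 m². Wetted perimeter P = b + 2y = 5.52 + 2×8.22 = 21.96 m.
Hydraulic radius R = A/P = 45.37/21.96 = 2.066 m.
Rearranging Manning's equation: n = (1/Q) A R^(2/3) S^(1/2) = (1/510) × 45.37 × 2.066^(2/3) × √0.0081 = 0.013.

n = 0.013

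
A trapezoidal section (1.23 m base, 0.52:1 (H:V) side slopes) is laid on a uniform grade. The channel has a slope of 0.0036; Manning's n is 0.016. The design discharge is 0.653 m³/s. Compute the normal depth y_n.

Manning's equation rearranged: A R^(2/3) = nQ / (1·√S) = 0.016 × 0.653 / (√0.0036) = 0.1741.
Try y = 0.402 m: A R^(2/3) = 0.2421 — too large.
Try y = 0.261 m: A R^(2/3) = 0.1203 — too small.
Try y = 0.328 m: A R^(2/3) = 0.1741 — ≈ 0.1741.

y_n = 0.328 m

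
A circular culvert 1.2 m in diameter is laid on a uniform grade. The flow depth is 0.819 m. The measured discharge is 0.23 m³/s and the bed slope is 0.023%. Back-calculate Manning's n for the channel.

For a circular section of diameter D = 1.2 m at depth y = 0.819 m, the central angle is θ = 2 arccos(1 − 2y/D) = 3.889 rad. Then A = (D²/8)(θ − sin θ) = 0.8223 m² and P = Dθ/2 = 2.333 m.
Hydraulic radius R = A/P = 0.8223/2.333 = 0.3524 m.
Rearranging Manning's equation: n = (1/Q) A R^(2/3) S^(1/2) = (1/0.23) × 0.8223 × 0.3524^(2/3) × √0.00023 = 0.0271.

n = 0.0271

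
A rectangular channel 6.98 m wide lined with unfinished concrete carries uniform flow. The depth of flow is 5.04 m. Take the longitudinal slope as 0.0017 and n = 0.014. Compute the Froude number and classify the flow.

Flow area A = b·y = 6.98 × 5.04 = 35.18 m². Wetted perimeter P = b + 2y = 6.98 + 2×5.04 = 17.06 m.
Hydraulic radius R = A/P = 35.18/17.06 = 2.062 m.
V = (1/n) R^(2/3) √S = (1/0.014) × 2.062^(2/3) × √0.0017 = 4.771 m/s. Hydraulic depth D_h = A/T = 35.18/6.98 = 5.04 m.
Froude number Fr = V/√(g·D_h) = 4.771/√(9.81×5.04) = 0.679, which is less than 1, so the flow is subcritical.

subcritical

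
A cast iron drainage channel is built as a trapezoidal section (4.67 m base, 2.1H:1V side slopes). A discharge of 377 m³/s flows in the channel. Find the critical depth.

y_c = 4.82 m

At critical depth, Q² T / (g A³) = 1, i.e. A³/T = Q²/g = 377²/9.81 = 14490.
Try y = 5.29 m: A³/T = 21630 — high.
Try y = 4.33 m: A³/T = 9260 — low.
Try y = 4.82 m: A³/T = 14550 — ≈ 14490.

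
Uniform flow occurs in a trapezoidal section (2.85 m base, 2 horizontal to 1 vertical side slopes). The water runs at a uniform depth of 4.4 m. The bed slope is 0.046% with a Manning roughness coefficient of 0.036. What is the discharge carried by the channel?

Q = 52.8 m³/s

With bottom width b = 2.85 m and side slope z = 2: A = (b + zy)y = (2.85 + 2×4.4)×4.4 = 51.26 m²; P = b + 2y√(1+z²) = 2.85 + 2×4.4×2.236 = 22.53 m.
Hydraulic radius R = A/P = 51.26/22.53 = 2.275 m.
Manning's equation: Q = (1/n) A R^(2/3) S^(1/2) = (1/0.036) × 51.26 × 2.275^(2/3) × 0.00046^(1/2) = 52.8 m³/s.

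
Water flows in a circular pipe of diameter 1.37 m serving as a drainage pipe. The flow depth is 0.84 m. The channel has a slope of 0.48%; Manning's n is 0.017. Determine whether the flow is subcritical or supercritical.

For a circular section of diameter D = 1.37 m at depth y = 0.84 m, the central angle is θ = 2 arccos(1 − 2y/D) = 3.598 rad. Then A = (D²/8)(θ − sin θ) = 0.9476 m² and P = Dθ/2 = 2.465 m.
Hydraulic radius R = A/P = 0.9476/2.465 = 0.3845 m.
V = (1/n) R^(2/3) √S = (1/0.017) × 0.3845^(2/3) × √0.0048 = 2.155 m/s. Hydraulic depth D_h = A/T = 0.9476/1.334 = 0.7101 m.
Froude number Fr = V/√(g·D_h) = 2.155/√(9.81×0.7101) = 0.816, which is less than 1, so the flow is subcritical.

subcritical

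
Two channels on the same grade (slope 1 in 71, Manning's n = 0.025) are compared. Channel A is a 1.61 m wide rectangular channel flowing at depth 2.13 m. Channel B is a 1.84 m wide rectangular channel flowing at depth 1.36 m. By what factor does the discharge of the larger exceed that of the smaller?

1.43

Channel A: Flow area A = b·y = 1.61 × 2.13 = 3.429 m². Wetted perimeter P = b + 2y = 1.61 + 2×2.13 = 5.87 m. Hydraulic radius R = A/P = 3.429/5.87 = 0.5842 m. Q_A = (1/0.025)·3.429·0.5842^(2/3)·√0.01408 = 11.38 m³/s.
Channel B: Flow area A = b·y = 1.84 × 1.36 = 2.502 m². Wetted perimeter P = b + 2y = 1.84 + 2×1.36 = 4.56 m. Hydraulic radius R = A/P = 2.502/4.56 = 0.5488 m. Q_B = (1/0.025)·2.502·0.5488^(2/3)·√0.01408 = 7.962 m³/s.
The larger discharge is 11.38 m³/s and the smaller is 7.962 m³/s; the ratio is 1.43.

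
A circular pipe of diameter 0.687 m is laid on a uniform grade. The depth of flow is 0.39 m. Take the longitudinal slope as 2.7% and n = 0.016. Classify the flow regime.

For a circular section of diameter D = 0.687 m at depth y = 0.39 m, the central angle is θ = 2 arccos(1 − 2y/D) = 3.413 rad. Then A = (D²/8)(θ − sin θ) = 0.2172 m² and P = Dθ/2 = 1.172 m.
Hydraulic radius R = A/P = 0.2172/1.172 = 0.1852 m.
V = (1/n) R^(2/3) √S = (1/0.016) × 0.1852^(2/3) × √0.027 = 3.337 m/s. Hydraulic depth D_h = A/T = 0.2172/0.6807 = 0.3191 m.
Froude number Fr = V/√(g·D_h) = 3.337/√(9.81×0.3191) = 1.89, which is greater than 1, so the flow is supercritical.

supercritical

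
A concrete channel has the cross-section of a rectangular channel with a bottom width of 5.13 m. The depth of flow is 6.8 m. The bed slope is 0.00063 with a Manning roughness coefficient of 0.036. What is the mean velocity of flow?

V = 1.06 m/s

Flow area A = b·y = 5.13 × 6.8 = 34.88 m². Wetted perimeter P = b + 2y = 5.13 + 2×6.8 = 18.73 m.
Hydraulic radius R = A/P = 34.88/18.73 = 1.862 m.
From Manning's equation, V = (1/n) R^(2/3) S^(1/2) = (1/0.036) × 1.862^(2/3) × 0.00063^(1/2) = 1.06 m/s.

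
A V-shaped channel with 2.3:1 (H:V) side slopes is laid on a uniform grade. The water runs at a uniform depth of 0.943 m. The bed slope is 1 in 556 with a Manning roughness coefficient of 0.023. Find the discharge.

For a triangular section with side slope z = 2.3: A = zy² = 2.3×0.943² = 2.045 m²; P = 2y√(1+z²) = 2×0.943×2.508 = 4.73 m.
Hydraulic radius R = A/P = 2.045/4.73 = 0.4324 m.
Manning's equation: Q = (1/n) A R^(2/3) S^(1/2) = (1/0.023) × 2.045 × 0.4324^(2/3) × 0.001799^(1/2) = 2.16 m³/s.

Q = 2.16 m³/s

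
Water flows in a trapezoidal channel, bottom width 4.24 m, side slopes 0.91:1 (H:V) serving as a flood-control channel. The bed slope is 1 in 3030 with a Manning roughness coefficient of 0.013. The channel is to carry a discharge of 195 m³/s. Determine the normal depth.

Manning's equation rearranged: A R^(2/3) = nQ / (1·√S) = 0.013 × 195 / (√0.00033) = 139.5.
At y = 4.49 m: A R^(2/3) = 64.8 — low.
At y = 7.16 m: A R^(2/3) = 169.4 — high.
At y = 6.53 m: A R^(2/3) = 139.4 — close enough.

y_n = 6.53 m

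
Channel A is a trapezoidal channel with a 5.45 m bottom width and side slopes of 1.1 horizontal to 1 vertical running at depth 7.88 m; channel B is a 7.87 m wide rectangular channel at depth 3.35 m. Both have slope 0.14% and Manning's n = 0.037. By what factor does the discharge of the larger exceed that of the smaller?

Channel A: With bottom width b = 5.45 m and side slope z = 1.1: A = (b + zy)y = (5.45 + 1.1×7.88)×7.88 = 111.2 m²; P = b + 2y√(1+z²) = 5.45 + 2×7.88×1.487 = 28.88 m. Hydraulic radius R = A/P = 111.2/28.88 = 3.852 m. Q_A = (1/0.037)·111.2·3.852^(2/3)·√0.0014 = 276.5 m³/s.
Channel B: Flow area A = b·y = 7.87 × 3.35 = 26.36 m². Wetted perimeter P = b + 2y = 7.87 + 2×3.35 = 14.57 m. Hydraulic radius R = A/P = 26.36/14.57 = 1.81 m. Q_B = (1/0.037)·26.36·1.81^(2/3)·√0.0014 = 39.59 m³/s.
The larger discharge is 276.5 m³/s and the smaller is 39.59 m³/s; the ratio is 6.98.

6.98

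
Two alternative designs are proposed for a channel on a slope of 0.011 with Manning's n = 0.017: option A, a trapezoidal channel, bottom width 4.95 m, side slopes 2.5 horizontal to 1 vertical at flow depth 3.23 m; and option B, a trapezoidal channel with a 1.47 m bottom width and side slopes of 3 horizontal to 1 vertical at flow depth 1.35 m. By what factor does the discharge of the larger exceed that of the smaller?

10.5

Channel A: With bottom width b = 4.95 m and side slope z = 2.5: A = (b + zy)y = (4.95 + 2.5×3.23)×3.23 = 42.07 m²; P = b + 2y√(1+z²) = 4.95 + 2×3.23×2.693 = 22.34 m. Hydraulic radius R = A/P = 42.07/22.34 = 1.883 m. Q_A = (1/0.017)·42.07·1.883^(2/3)·√0.011 = 395.8 m³/s.
Channel B: With bottom width b = 1.47 m and side slope z = 3: A = (b + zy)y = (1.47 + 3×1.35)×1.35 = 7.452 m²; P = b + 2y√(1+z²) = 1.47 + 2×1.35×3.162 = 10.01 m. Hydraulic radius R = A/P = 7.452/10.01 = 0.7446 m. Q_B = (1/0.017)·7.452·0.7446^(2/3)·√0.011 = 37.77 m³/s.
The larger discharge is 395.8 m³/s and the smaller is 37.77 m³/s; the ratio is 10.5.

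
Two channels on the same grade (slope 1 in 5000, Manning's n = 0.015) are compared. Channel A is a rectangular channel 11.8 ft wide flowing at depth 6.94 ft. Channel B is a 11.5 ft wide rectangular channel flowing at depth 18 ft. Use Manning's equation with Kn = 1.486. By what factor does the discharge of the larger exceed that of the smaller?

3.11

Channel A: Flow area A = b·y = 11.8 × 6.94 = 81.89 ft². Wetted perimeter P = b + 2y = 11.8 + 2×6.94 = 25.68 ft. Hydraulic radius R = A/P = 81.89/25.68 = 3.189 ft. Q_A = (1.486/0.015)·81.89·3.189^(2/3)·√0.0002 = 248.6 ft³/s.
Channel B: Flow area A = b·y = 11.5 × 18 = 207 ft². Wetted perimeter P = b + 2y = 11.5 + 2×18 = 47.5 ft. Hydraulic radius R = A/P = 207/47.5 = 4.358 ft. Q_B = (1.486/0.015)·207·4.358^(2/3)·√0.0002 = 773.7 ft³/s.
The larger discharge is 773.7 ft³/s and the smaller is 248.6 ft³/s; the ratio is 3.11.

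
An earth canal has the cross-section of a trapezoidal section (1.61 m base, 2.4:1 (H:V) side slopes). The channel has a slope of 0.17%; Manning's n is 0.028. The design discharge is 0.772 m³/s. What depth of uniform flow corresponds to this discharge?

Manning's equation rearranged: A R^(2/3) = nQ / (1·√S) = 0.028 × 0.772 / (√0.0017) = 0.5243.
At y = 0.556 m: A R^(2/3) = 0.8341 — high.
At y = 0.37 m: A R^(2/3) = 0.378 — low.
At y = 0.439 m: A R^(2/3) = 0.5245 — matches.

y_n = 0.439 m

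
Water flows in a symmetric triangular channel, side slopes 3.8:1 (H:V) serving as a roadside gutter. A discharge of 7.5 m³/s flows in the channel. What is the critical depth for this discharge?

At critical depth, Q² T / (g A³) = 1, i.e. A³/T = Q²/g = 7.5²/9.81 = 5.734.
At y = 1.11 m: A³/T = 12.17 — over.
At y = 0.78 m: A³/T = 2.085 — short.
At y = 0.955 m: A³/T = 5.735 — close enough.

y_c = 0.955 m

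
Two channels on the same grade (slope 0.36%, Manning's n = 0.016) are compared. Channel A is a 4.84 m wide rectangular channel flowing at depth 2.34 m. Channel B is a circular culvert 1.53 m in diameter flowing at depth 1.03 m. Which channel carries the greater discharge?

channel A

Channel A: Flow area A = b·y = 4.84 × 2.34 = 11.33 m². Wetted perimeter P = b + 2y = 4.84 + 2×2.34 = 9.52 m. Hydraulic radius R = A/P = 11.33/9.52 = 1.19 m. Q_A = (1/0.016)·11.33·1.19^(2/3)·√0.0036 = 47.68 m³/s.
Channel B: For a circular section of diameter D = 1.53 m at depth y = 1.03 m, the central angle is θ = 2 arccos(1 − 2y/D) = 3.849 rad. Then A = (D²/8)(θ − sin θ) = 1.316 m² and P = Dθ/2 = 2.945 m. Hydraulic radius R = A/P = 1.316/2.945 = 0.4471 m. Q_B = (1/0.016)·1.316·0.4471^(2/3)·√0.0036 = 2.886 m³/s.
Q_A = 47.68 m³/s vs Q_B = 2.886 m³/s, so channel A carries more.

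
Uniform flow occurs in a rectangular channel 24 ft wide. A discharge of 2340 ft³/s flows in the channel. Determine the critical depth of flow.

y_c = 6.66 ft

For a rectangular channel, critical depth y_c = (q²/g)^(1/3) where q = Q/b = 2340/24 = 97.5 ft²/s.
So y_c = (97.5²/32.2)^(1/3) = 6.66 ft.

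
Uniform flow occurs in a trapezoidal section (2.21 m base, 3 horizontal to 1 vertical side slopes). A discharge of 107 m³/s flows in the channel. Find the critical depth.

y_c = 2.7 m

At critical depth, Q² T / (g A³) = 1, i.e. A³/T = Q²/g = 107²/9.81 = 1167.
At y = 3.27 m: A³/T = 2782 — too large.
At y = 1.84 m: A³/T = 217.2 — too small.
At y = 2.7 m: A³/T = 1172 — ≈ 1167.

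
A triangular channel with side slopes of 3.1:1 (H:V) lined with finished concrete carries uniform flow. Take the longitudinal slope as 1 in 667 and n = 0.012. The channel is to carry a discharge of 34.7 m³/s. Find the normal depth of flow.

y_n = 1.92 m

Manning's equation rearranged: A R^(2/3) = nQ / (1·√S) = 0.012 × 34.7 / (√0.001499) = 10.75.
Try y = 2.12 m: A R^(2/3) = 14.01 — over.
Try y = 1.92 m: A R^(2/3) = 10.76 — matches.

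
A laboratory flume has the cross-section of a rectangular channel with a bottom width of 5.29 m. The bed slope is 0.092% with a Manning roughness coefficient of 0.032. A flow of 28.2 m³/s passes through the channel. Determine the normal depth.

y_n = 4.1 m

Manning's equation rearranged: A R^(2/3) = nQ / (1·√S) = 0.032 × 28.2 / (√0.00092) = 29.75.
Trying y = 2.83 m: A R^(2/3) = 18.44 — short.
Trying y = 4.82 m: A R^(2/3) = 36.43 — over.
Trying y = 4.1 m: A R^(2/3) = 29.77 — matches.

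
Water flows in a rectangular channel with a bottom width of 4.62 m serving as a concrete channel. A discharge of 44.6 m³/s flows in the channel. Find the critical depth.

For a rectangular channel, critical depth y_c = (q²/g)^(1/3) where q = Q/b = 44.6/4.62 = 9.654 m²/s.
So y_c = (9.654²/9.81)^(1/3) = 2.12 m.

y_c = 2.12 m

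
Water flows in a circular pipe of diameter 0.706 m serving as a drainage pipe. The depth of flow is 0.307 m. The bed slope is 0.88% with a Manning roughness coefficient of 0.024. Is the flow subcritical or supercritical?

For a circular section of diameter D = 0.706 m at depth y = 0.307 m, the central angle is θ = 2 arccos(1 − 2y/D) = 2.88 rad. Then A = (D²/8)(θ − sin θ) = 0.1634 m² and P = Dθ/2 = 1.017 m.
Hydraulic radius R = A/P = 0.1634/1.017 = 0.1607 m.
V = (1/n) R^(2/3) √S = (1/0.024) × 0.1607^(2/3) × √0.0088 = 1.155 m/s. Hydraulic depth D_h = A/T = 0.1634/0.7 = 0.2334 m.
Froude number Fr = V/√(g·D_h) = 1.155/√(9.81×0.2334) = 0.763, which is less than 1, so the flow is subcritical.

subcritical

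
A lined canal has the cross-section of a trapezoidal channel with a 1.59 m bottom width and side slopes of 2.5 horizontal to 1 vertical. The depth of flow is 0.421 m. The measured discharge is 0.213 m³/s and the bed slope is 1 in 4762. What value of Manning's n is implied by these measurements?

n = 0.033

With bottom width b = 1.59 m and side slope z = 2.5: A = (b + zy)y = (1.59 + 2.5×0.421)×0.421 = 1.112 m²; P = b + 2y√(1+z²) = 1.59 + 2×0.421×2.693 = 3.857 m.
Hydraulic radius R = A/P = 1.112/3.857 = 0.2884 m.
Rearranging Manning's equation: n = (1/Q) A R^(2/3) S^(1/2) = (1/0.213) × 1.112 × 0.2884^(2/3) × √0.00021 = 0.033.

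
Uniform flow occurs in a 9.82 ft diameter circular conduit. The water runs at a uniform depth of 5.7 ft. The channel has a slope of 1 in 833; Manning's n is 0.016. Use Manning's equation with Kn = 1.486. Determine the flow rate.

Q = 283 ft³/s

For a circular section of diameter D = 9.82 ft at depth y = 5.7 ft, the central angle is θ = 2 arccos(1 − 2y/D) = 3.465 rad. Then A = (D²/8)(θ − sin θ) = 45.59 ft² and P = Dθ/2 = 17.01 ft.
Hydraulic radius R = A/P = 45.59/17.01 = 2.68 ft.
Manning's equation: Q = (1.486/n) A R^(2/3) S^(1/2) = (1.486/0.016) × 45.59 × 2.68^(2/3) × 0.0012^(1/2) = 283 ft³/s.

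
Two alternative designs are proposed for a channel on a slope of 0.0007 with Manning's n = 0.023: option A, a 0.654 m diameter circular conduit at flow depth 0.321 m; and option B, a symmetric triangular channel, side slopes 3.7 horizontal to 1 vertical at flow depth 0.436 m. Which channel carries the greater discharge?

channel B

Channel A: For a circular section of diameter D = 0.654 m at depth y = 0.321 m, the central angle is θ = 2 arccos(1 − 2y/D) = 3.105 rad. Then A = (D²/8)(θ − sin θ) = 0.164 m² and P = Dθ/2 = 1.015 m. Hydraulic radius R = A/P = 0.164/1.015 = 0.1616 m. Q_A = (1/0.023)·0.164·0.1616^(2/3)·√0.0007 = 0.05598 m³/s.
Channel B: For a triangular section with side slope z = 3.7: A = zy² = 3.7×0.436² = 0.7034 m²; P = 2y√(1+z²) = 2×0.436×3.833 = 3.342 m. Hydraulic radius R = A/P = 0.7034/3.342 = 0.2104 m. Q_B = (1/0.023)·0.7034·0.2104^(2/3)·√0.0007 = 0.2863 m³/s.
Q_A = 0.05598 m³/s vs Q_B = 0.2863 m³/s, so channel B carries more.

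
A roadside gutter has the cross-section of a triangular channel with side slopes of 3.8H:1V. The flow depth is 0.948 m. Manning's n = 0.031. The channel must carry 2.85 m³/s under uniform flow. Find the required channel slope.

S = 0.00189

For a triangular section with side slope z = 3.8: A = zy² = 3.8×0.948² = 3.415 m²; P = 2y√(1+z²) = 2×0.948×3.929 = 7.45 m.
Hydraulic radius R = A/P = 3.415/7.45 = 0.4584 m.
From Manning's equation, S = [nQ / (1 A R^(2/3))]² = [0.031 × 2.85 / (1 × 3.415 × 0.4584^(2/3))]² = 0.00189.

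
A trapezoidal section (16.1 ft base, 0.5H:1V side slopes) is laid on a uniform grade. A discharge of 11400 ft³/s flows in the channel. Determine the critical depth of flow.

y_c = 20.1 ft

At critical depth, Q² T / (g A³) = 1, i.e. A³/T = Q²/g = 11400²/32.2 = 4036000.
Trying y = 17.9 ft: A³/T = 2652000 — low.
Trying y = 24.2 ft: A³/T = 7887000 — high.
Trying y = 20.1 ft: A³/T = 4011000 — matches.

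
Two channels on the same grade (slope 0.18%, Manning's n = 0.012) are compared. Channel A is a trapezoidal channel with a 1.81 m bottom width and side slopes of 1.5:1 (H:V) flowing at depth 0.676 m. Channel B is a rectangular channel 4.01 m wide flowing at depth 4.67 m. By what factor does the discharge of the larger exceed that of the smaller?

Channel A: With bottom width b = 1.81 m and side slope z = 1.5: A = (b + zy)y = (1.81 + 1.5×0.676)×0.676 = 1.909 m²; P = b + 2y√(1+z²) = 1.81 + 2×0.676×1.803 = 4.247 m. Hydraulic radius R = A/P = 1.909/4.247 = 0.4495 m. Q_A = (1/0.012)·1.909·0.4495^(2/3)·√0.0018 = 3.96 m³/s.
Channel B: Flow area A = b·y = 4.01 × 4.67 = 18.73 m². Wetted perimeter P = b + 2y = 4.01 + 2×4.67 = 13.35 m. Hydraulic radius R = A/P = 18.73/13.35 = 1.403 m. Q_B = (1/0.012)·18.73·1.403^(2/3)·√0.0018 = 82.97 m³/s.
The larger discharge is 82.97 m³/s and the smaller is 3.96 m³/s; the ratio is 20.9.

20.9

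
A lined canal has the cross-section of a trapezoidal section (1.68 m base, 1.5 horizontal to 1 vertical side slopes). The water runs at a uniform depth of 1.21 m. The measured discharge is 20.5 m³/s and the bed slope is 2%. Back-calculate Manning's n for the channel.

n = 0.023

With bottom width b = 1.68 m and side slope z = 1.5: A = (b + zy)y = (1.68 + 1.5×1.21)×1.21 = 4.229 m²; P = b + 2y√(1+z²) = 1.68 + 2×1.21×1.803 = 6.043 m.
Hydraulic radius R = A/P = 4.229/6.043 = 0.6998 m.
Rearranging Manning's equation: n = (1/Q) A R^(2/3) S^(1/2) = (1/20.5) × 4.229 × 0.6998^(2/3) × √0.02 = 0.023.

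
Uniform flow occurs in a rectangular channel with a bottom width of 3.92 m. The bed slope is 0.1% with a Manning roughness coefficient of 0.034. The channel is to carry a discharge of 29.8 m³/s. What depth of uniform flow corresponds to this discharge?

Manning's equation rearranged: A R^(2/3) = nQ / (1·√S) = 0.034 × 29.8 / (√0.001) = 32.04.
At y = 7.27 m: A R^(2/3) = 38.07 — over.
At y = 5.24 m: A R^(2/3) = 26.03 — short.
At y = 6.26 m: A R^(2/3) = 32.05 — close enough.

y_n = 6.26 m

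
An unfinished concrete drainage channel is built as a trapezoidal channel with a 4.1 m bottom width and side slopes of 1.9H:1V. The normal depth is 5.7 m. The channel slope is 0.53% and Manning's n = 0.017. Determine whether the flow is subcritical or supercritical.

supercritical

With bottom width b = 4.1 m and side slope z = 1.9: A = (b + zy)y = (4.1 + 1.9×5.7)×5.7 = 85.1 m²; P = b + 2y√(1+z²) = 4.1 + 2×5.7×2.147 = 28.58 m.
Hydraulic radius R = A/P = 85.1/28.58 = 2.978 m.
V = (1/n) R^(2/3) √S = (1/0.017) × 2.978^(2/3) × √0.0053 = 8.864 m/s. Hydraulic depth D_h = A/T = 85.1/25.76 = 3.304 m.
Froude number Fr = V/√(g·D_h) = 8.864/√(9.81×3.304) = 1.56, which is greater than 1, so the flow is supercritical.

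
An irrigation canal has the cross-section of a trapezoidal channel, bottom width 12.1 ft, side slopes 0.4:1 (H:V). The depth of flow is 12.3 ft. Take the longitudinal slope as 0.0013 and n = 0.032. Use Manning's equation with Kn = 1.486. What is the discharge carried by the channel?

Q = 1080 ft³/s

With bottom width b = 12.1 ft and side slope z = 0.4: A = (b + zy)y = (12.1 + 0.4×12.3)×12.3 = 209.3 ft²; P = b + 2y√(1+z²) = 12.1 + 2×12.3×1.077 = 38.6 ft.
Hydraulic radius R = A/P = 209.3/38.6 = 5.424 ft.
Manning's equation: Q = (1.486/n) A R^(2/3) S^(1/2) = (1.486/0.032) × 209.3 × 5.424^(2/3) × 0.0013^(1/2) = 1080 ft³/s.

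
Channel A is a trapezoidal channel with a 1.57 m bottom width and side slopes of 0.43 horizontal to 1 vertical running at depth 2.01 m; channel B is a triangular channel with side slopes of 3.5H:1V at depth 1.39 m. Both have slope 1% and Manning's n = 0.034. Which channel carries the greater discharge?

Channel A: With bottom width b = 1.57 m and side slope z = 0.43: A = (b + zy)y = (1.57 + 0.43×2.01)×2.01 = 4.893 m²; P = b + 2y√(1+z²) = 1.57 + 2×2.01×1.089 = 5.946 m. Hydraulic radius R = A/P = 4.893/5.946 = 0.8229 m. Q_A = (1/0.034)·4.893·0.8229^(2/3)·√0.01 = 12.64 m³/s.
Channel B: For a triangular section with side slope z = 3.5: A = zy² = 3.5×1.39² = 6.762 m²; P = 2y√(1+z²) = 2×1.39×3.64 = 10.12 m. Hydraulic radius R = A/P = 6.762/10.12 = 0.6683 m. Q_B = (1/0.034)·6.762·0.6683^(2/3)·√0.01 = 15.2 m³/s.
Q_A = 12.64 m³/s vs Q_B = 15.2 m³/s, so channel B carries more.

channel B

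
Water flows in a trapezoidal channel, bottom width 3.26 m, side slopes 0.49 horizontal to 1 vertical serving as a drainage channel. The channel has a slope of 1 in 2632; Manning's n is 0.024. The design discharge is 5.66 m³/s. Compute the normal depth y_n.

Manning's equation rearranged: A R^(2/3) = nQ / (1·√S) = 0.024 × 5.66 / (√0.0003799) = 6.969.
Try y = 1.94 m: A R^(2/3) = 8.586 — too large.
Try y = 1.35 m: A R^(2/3) = 4.731 — too small.
Try y = 1.71 m: A R^(2/3) = 6.967 — matches.

y_n = 1.71 m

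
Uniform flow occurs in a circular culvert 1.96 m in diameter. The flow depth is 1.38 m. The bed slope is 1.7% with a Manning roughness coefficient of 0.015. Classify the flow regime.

For a circular section of diameter D = 1.96 m at depth y = 1.38 m, the central angle is θ = 2 arccos(1 − 2y/D) = 3.982 rad. Then A = (D²/8)(θ − sin θ) = 2.27 m² and P = Dθ/2 = 3.903 m.
Hydraulic radius R = A/P = 2.27/3.903 = 0.5817 m.
V = (1/n) R^(2/3) √S = (1/0.015) × 0.5817^(2/3) × √0.017 = 6.057 m/s. Hydraulic depth D_h = A/T = 2.27/1.789 = 1.269 m.
Froude number Fr = V/√(g·D_h) = 6.057/√(9.81×1.269) = 1.72, which is greater than 1, so the flow is supercritical.

supercritical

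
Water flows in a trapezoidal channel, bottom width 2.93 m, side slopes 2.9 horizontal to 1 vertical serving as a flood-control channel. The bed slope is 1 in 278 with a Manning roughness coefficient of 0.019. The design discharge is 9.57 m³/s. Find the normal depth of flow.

Manning's equation rearranged: A R^(2/3) = nQ / (1·√S) = 0.019 × 9.57 / (√0.003597) = 3.032.
Trying y = 0.663 m: A R^(2/3) = 1.917 — low.
Trying y = 0.984 m: A R^(2/3) = 4.203 — high.
Trying y = 0.837 m: A R^(2/3) = 3.032 — close enough.

y_n = 0.837 m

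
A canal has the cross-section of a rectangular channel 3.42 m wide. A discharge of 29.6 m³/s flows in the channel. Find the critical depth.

y_c = 1.97 m

For a rectangular channel, critical depth y_c = (q²/g)^(1/3) where q = Q/b = 29.6/3.42 = 8.655 m²/s.
So y_c = (8.655²/9.81)^(1/3) = 1.97 m.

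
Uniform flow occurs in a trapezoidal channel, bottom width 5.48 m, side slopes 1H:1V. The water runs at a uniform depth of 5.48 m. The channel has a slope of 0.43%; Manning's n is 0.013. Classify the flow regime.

supercritical

With bottom width b = 5.48 m and side slope z = 1: A = (b + zy)y = (5.48 + 1×5.48)×5.48 = 60.06 m²; P = b + 2y√(1+z²) = 5.48 + 2×5.48×1.414 = 20.98 m.
Hydraulic radius R = A/P = 60.06/20.98 = 2.863 m.
V = (1/n) R^(2/3) √S = (1/0.013) × 2.863^(2/3) × √0.0043 = 10.17 m/s. Hydraulic depth D_h = A/T = 60.06/16.44 = 3.653 m.
Froude number Fr = V/√(g·D_h) = 10.17/√(9.81×3.653) = 1.7, which is greater than 1, so the flow is supercritical.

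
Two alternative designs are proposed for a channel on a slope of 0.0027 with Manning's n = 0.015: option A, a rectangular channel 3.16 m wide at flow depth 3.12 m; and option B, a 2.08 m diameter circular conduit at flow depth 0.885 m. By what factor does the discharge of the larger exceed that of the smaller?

Channel A: Flow area A = b·y = 3.16 × 3.12 = 9.859 m². Wetted perimeter P = b + 2y = 3.16 + 2×3.12 = 9.4 m. Hydraulic radius R = A/P = 9.859/9.4 = 1.049 m. Q_A = (1/0.015)·9.859·1.049^(2/3)·√0.0027 = 35.26 m³/s.
Channel B: For a circular section of diameter D = 2.08 m at depth y = 0.885 m, the central angle is θ = 2 arccos(1 − 2y/D) = 2.842 rad. Then A = (D²/8)(θ − sin θ) = 1.378 m² and P = Dθ/2 = 2.956 m. Hydraulic radius R = A/P = 1.378/2.956 = 0.4661 m. Q_B = (1/0.015)·1.378·0.4661^(2/3)·√0.0027 = 2.869 m³/s.
The larger discharge is 35.26 m³/s and the smaller is 2.869 m³/s; the ratio is 12.3.

12.3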